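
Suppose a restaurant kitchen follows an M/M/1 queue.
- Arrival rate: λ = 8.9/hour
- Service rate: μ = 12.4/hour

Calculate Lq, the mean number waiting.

ρ = λ/μ = 8.9/12.4 = 0.7177
For M/M/1: Lq = λ²/(μ(μ-λ))
Lq = 79.21/(12.4 × 3.50)
Lq = 1.8251 orders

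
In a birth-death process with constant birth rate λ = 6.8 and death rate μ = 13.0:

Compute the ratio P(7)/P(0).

For constant rates: P(n)/P(0) = (λ/μ)^n
P(7)/P(0) = (6.8/13.0)^7 = 0.52308^7 = 0.01071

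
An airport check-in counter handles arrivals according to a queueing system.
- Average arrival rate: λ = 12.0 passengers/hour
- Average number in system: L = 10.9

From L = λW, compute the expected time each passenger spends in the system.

Little's Law: L = λW, so W = L/λ
W = 10.9/12.0 = 0.9083 hours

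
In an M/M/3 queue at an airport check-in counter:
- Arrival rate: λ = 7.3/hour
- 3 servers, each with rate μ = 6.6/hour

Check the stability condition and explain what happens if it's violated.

Stability requires ρ = λ/(cμ) < 1
ρ = 7.3/(3 × 6.6) = 7.3/19.80 = 0.3687
Since 0.3687 < 1, the system is STABLE.
The servers are busy 36.87% of the time.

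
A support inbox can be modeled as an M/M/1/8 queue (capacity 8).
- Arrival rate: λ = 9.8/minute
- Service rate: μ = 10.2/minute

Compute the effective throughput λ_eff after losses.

ρ = λ/μ = 9.8/10.2 = 0.960784
P₀ = (1-ρ)/(1-ρ^(K+1)) = (1-0.960784)/(1-0.960784^9) = 0.03922/0.3024 = 0.1297
P_K = P₀×ρ^K = 0.1297 × 0.960784^8 = 0.1297 × 0.7261 = 0.09418
λ_eff = λ(1-P_K) = 9.8 × (1 - 0.094177) = 9.8 × 0.905823 = 8.8771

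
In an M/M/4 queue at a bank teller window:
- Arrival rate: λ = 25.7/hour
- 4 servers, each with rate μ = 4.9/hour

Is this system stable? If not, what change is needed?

Stability requires ρ = λ/(cμ) < 1
ρ = 25.7/(4 × 4.9) = 25.7/19.60 = 1.3112
Since 1.3112 ≥ 1, the system is UNSTABLE.
Need c > λ/μ = 25.7/4.9 = 5.24.
Minimum servers needed: c = 6.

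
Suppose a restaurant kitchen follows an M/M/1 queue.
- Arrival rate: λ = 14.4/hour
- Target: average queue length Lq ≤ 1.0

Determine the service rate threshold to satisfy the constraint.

For M/M/1: Lq = λ²/(μ(μ-λ))
Need Lq ≤ 1.0, i.e. μ(μ-λ) ≥ λ²/1.0
μ² - 14.4μ - 207.36/1.0 ≥ 0  →  μ² - 14.4μ - 207.3600 ≥ 0
Quadratic formula (positive root): μ = [λ + √(λ² + 4×207.3600)]/2
Discriminant: 207.36 + 4×207.3600 = 1036.8000, √1036.8000 = 32.1994
μ ≥ (14.4 + 32.1994)/2 = 23.2997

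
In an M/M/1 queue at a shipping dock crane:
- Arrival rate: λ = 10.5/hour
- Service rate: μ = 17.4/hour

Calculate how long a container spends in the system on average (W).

First, compute utilization: ρ = λ/μ = 10.5/17.4 = 0.6034
For M/M/1: W = 1/(μ-λ)
W = 1/(17.4-10.5) = 1/6.90
W = 0.1449 hours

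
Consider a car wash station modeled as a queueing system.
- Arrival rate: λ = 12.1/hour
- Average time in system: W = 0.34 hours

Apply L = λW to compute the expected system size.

Little's Law: L = λW
L = 12.1 × 0.34 = 4.1140 cars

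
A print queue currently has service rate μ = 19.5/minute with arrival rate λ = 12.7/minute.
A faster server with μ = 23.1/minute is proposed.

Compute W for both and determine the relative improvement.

System 1: ρ₁ = 12.7/19.5 = 0.6513, W₁ = 1/(19.5-12.7) = 0.14706
System 2: ρ₂ = 12.7/23.1 = 0.5498, W₂ = 1/(23.1-12.7) = 0.096154
Improvement: (W₁-W₂)/W₁ = (0.14706-0.096154)/0.14706 = 34.62%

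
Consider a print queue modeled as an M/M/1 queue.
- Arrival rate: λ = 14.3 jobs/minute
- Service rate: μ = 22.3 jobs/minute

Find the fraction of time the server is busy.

Server utilization: ρ = λ/μ
ρ = 14.3/22.3 = 0.6413
The server is busy 64.13% of the time.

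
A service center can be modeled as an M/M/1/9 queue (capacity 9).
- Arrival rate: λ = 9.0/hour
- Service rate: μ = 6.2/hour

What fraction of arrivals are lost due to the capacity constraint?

ρ = λ/μ = 9.0/6.2 = 1.45161
P₀ = (1-ρ)/(1-ρ^(K+1)) = (1-1.45161)/(1-1.45161^10) = -0.4516/-40.5432 = 0.01114
P_K = P₀×ρ^K = 0.01114 × 1.45161^9 = 0.01114 × 28.6187 = 0.3188
Blocking probability = 31.88%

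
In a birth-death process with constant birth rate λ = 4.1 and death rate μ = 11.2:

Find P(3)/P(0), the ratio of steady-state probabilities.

For constant rates: P(n)/P(0) = (λ/μ)^n
P(3)/P(0) = (4.1/11.2)^3 = 0.36607^3 = 0.04906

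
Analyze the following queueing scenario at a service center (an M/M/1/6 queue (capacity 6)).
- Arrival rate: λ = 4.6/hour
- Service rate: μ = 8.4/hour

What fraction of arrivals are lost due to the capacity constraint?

ρ = λ/μ = 4.6/8.4 = 0.54762
P₀ = (1-ρ)/(1-ρ^(K+1)) = (1-0.54762)/(1-0.54762^7) = 0.4524/0.9852 = 0.4592
P_K = P₀×ρ^K = 0.4592 × 0.54762^6 = 0.4592 × 0.02697 = 0.01238
Blocking probability = 1.24%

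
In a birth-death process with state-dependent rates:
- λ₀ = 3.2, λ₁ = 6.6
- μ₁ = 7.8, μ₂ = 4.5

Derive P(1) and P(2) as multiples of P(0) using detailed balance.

Balance equations:
State 0: λ₀P₀ = μ₁P₁ → P₁ = (λ₀/μ₁)P₀ = (3.2/7.8)P₀ = 0.4103P₀
State 1: P₂ = (λ₀λ₁)/(μ₁μ₂)P₀ = (3.2×6.6)/(7.8×4.5)P₀ = 0.6017P₀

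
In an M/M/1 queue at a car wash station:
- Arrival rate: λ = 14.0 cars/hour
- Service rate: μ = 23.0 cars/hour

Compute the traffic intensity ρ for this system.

Server utilization: ρ = λ/μ
ρ = 14.0/23.0 = 0.6087
The server is busy 60.87% of the time.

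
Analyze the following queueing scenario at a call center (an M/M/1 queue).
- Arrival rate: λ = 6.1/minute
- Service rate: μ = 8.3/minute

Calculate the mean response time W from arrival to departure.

First, compute utilization: ρ = λ/μ = 6.1/8.3 = 0.7349
For M/M/1: W = 1/(μ-λ)
W = 1/(8.3-6.1) = 1/2.20
W = 0.4545 minutes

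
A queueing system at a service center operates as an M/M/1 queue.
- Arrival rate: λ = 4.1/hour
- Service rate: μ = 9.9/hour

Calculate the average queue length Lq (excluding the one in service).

ρ = λ/μ = 4.1/9.9 = 0.4141
For M/M/1: Lq = λ²/(μ(μ-λ))
Lq = 16.81/(9.9 × 5.80)
Lq = 0.2928 customers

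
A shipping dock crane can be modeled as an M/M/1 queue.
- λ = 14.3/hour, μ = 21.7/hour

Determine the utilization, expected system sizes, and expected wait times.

Step 1: ρ = λ/μ = 14.3/21.7 = 0.6590
Step 2: L = λ/(μ-λ) = 14.3/7.40 = 1.9324
Step 3: Lq = λ²/(μ(μ-λ)) = 204.49/(21.7×7.40) = 1.2734
Step 4: W = 1/(μ-λ) = 1/7.40 = 0.135135
Step 5: Wq = λ/(μ(μ-λ)) = 14.3/(21.7×7.40) = 0.08905
Step 6: P(0) = 1-ρ = 0.3410
Verify: L = λW = 14.3×0.135135 = 1.9324 ✔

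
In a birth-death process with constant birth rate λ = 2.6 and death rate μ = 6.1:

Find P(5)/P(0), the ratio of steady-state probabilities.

For constant rates: P(n)/P(0) = (λ/μ)^n
P(5)/P(0) = (2.6/6.1)^5 = 0.42623^5 = 0.01407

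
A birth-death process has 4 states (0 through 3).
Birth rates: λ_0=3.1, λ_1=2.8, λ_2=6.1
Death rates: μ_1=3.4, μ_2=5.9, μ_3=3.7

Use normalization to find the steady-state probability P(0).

Ratios P(n)/P(0) = (λ₀···λₙ₋₁)/(μ₁···μₙ):
P(1)/P(0) = (3.1)/(3.4) = 0.91176
P(2)/P(0) = (3.1×2.8)/(3.4×5.9) = 0.43270
P(3)/P(0) = (3.1×2.8×6.1)/(3.4×5.9×3.7) = 0.71337

Normalization: ∑ P(n) = 1
P(0) × (1.0000 + 0.91176 + 0.43270 + 0.71337) = 1
P(0) × 3.0578 = 1
P(0) = 1/3.0578 = 0.3270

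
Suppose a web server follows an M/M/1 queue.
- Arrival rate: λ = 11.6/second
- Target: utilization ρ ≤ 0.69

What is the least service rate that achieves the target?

ρ = λ/μ, so μ = λ/ρ
μ ≥ 11.6/0.69 = 16.8116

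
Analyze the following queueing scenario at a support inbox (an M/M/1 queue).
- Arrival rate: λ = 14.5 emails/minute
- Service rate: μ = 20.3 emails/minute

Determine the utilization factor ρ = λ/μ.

Server utilization: ρ = λ/μ
ρ = 14.5/20.3 = 0.7143
The server is busy 71.43% of the time.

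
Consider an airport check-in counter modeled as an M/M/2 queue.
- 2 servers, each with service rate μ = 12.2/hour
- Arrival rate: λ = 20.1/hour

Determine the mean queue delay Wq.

Traffic intensity: ρ = λ/(cμ) = 20.1/(2×12.2) = 0.8238
Since ρ = 0.8238 < 1, system is stable.
Offered load a = λ/μ = cρ = 20.1/12.2 = 1.6475
P₀ = [ Σₙ₌₀^1 aⁿ/n! + a^2/(2!(1-ρ)) ]⁻¹
Σ = a^0/0! + a^1/1! = 1.0000 + 1.6475 = 2.6475
a^2/(2!(1-ρ)) = 2.7144/(2 × 0.17623) = 7.7013
P₀ = 1/(2.6475 + 7.7013) = 0.09663
Lq = P₀·a^2·ρ / (2!(1-ρ)²) = 0.0966292 × 2.71439 × 0.823770 / (2 × 0.0310568) = 3.4786
Wq = Lq/λ = 3.4786/20.1 = 0.1731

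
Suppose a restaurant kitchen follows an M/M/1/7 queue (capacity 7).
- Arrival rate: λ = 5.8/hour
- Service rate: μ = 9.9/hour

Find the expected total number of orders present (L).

ρ = λ/μ = 5.8/9.9 = 0.58586
P₀ = (1-ρ)/(1-ρ^(K+1)) = (1-0.58586)/(1-0.58586^8) = 0.41414/0.98612 = 0.4200
P_K = P₀×ρ^K = 0.41997 × 0.58586^7 = 0.41997 × 0.023690 = 0.009949
L = ρ[1 - (K+1)ρ^K + Kρ^(K+1)] / [(1-ρ)(1-ρ^(K+1))]
L = 0.58586 × (1 - 8×0.023690 + 7×0.013879) / ((1 - 0.58586) × (1 - 0.013879)) = 1.3020 orders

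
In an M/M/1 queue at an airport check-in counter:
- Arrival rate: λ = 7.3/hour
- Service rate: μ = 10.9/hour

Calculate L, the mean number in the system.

ρ = λ/μ = 7.3/10.9 = 0.6697
For M/M/1: L = λ/(μ-λ)
L = 7.3/(10.9-7.3) = 7.3/3.60
L = 2.0278 passengers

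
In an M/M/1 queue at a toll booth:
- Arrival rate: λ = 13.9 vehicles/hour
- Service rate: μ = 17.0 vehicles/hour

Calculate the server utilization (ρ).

Server utilization: ρ = λ/μ
ρ = 13.9/17.0 = 0.8176
The server is busy 81.76% of the time.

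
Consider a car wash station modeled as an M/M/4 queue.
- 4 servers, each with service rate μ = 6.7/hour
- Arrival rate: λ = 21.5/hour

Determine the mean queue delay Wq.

Traffic intensity: ρ = λ/(cμ) = 21.5/(4×6.7) = 0.8022
Since ρ = 0.8022 < 1, system is stable.
Offered load a = λ/μ = cρ = 21.5/6.7 = 3.2090
P₀ = [ Σₙ₌₀^3 aⁿ/n! + a^4/(4!(1-ρ)) ]⁻¹
Σ = a^0/0! + a^1/1! + a^2/2! + a^3/3! = 1.0000 + 3.2090 + 5.1487 + 5.5073 = 14.8650
a^4/(4!(1-ρ)) = 106.0363/(24 × 0.197761) = 22.3410
P₀ = 1/(14.8650 + 22.3410) = 0.02688
Lq = P₀·a^4·ρ / (4!(1-ρ)²) = 0.02688 × 106.0363 × 0.8022 / (24 × 0.03911) = 2.4359
Wq = Lq/λ = 2.4359/21.5 = 0.1133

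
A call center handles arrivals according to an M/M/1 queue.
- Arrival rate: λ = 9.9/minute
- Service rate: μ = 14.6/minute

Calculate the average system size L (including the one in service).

ρ = λ/μ = 9.9/14.6 = 0.6781
For M/M/1: L = λ/(μ-λ)
L = 9.9/(14.6-9.9) = 9.9/4.70
L = 2.1064 calls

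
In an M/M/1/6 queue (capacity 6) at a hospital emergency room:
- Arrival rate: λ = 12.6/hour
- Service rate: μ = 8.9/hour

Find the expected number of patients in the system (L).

ρ = λ/μ = 12.6/8.9 = 1.4157
P₀ = (1-ρ)/(1-ρ^(K+1)) = (1-1.4157)/(1-1.4157^7) = -0.4157/-10.3972 = 0.03998
P_K = P₀×ρ^K = 0.03998 × 1.4157^6 = 0.03998 × 8.0506 = 0.3219
L = ρ[1 - (K+1)ρ^K + Kρ^(K+1)] / [(1-ρ)(1-ρ^(K+1))]
L = 1.4157 × (1 - 7×8.05058 + 6×11.3972) / ((1 - 1.4157) × (1 - 11.3972)) = 4.2677 patients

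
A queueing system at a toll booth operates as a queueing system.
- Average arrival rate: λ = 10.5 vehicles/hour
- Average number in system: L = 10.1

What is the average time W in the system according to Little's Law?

Little's Law: L = λW, so W = L/λ
W = 10.1/10.5 = 0.9619 hours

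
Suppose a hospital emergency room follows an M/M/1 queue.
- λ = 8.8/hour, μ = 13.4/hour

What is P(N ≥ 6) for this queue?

ρ = λ/μ = 8.8/13.4 = 0.65672
P(N ≥ n) = ρⁿ
P(N ≥ 6) = 0.65672^6
P(N ≥ 6) = 0.08022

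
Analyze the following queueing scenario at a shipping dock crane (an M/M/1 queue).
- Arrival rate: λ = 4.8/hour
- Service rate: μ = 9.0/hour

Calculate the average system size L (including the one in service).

ρ = λ/μ = 4.8/9.0 = 0.5333
For M/M/1: L = λ/(μ-λ)
L = 4.8/(9.0-4.8) = 4.8/4.20
L = 1.1429 containers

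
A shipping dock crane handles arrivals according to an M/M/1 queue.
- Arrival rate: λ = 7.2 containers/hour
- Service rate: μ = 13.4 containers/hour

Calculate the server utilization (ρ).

Server utilization: ρ = λ/μ
ρ = 7.2/13.4 = 0.5373
The server is busy 53.73% of the time.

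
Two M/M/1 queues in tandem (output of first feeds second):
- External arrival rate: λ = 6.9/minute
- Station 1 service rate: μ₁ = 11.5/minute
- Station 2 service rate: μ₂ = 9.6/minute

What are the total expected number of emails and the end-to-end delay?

By Jackson's theorem, each station behaves as independent M/M/1.
Station 1: ρ₁ = 6.9/11.5 = 0.6000, L₁ = ρ₁/(1-ρ₁) = λ/(μ₁-λ) = 6.9/4.60 = 1.5000
Station 2: ρ₂ = 6.9/9.6 = 0.7188, L₂ = ρ₂/(1-ρ₂) = λ/(μ₂-λ) = 6.9/2.70 = 2.5556
Total: L = L₁ + L₂ = 1.5000 + 2.5556 = 4.0556
W = L/λ = 4.0556/6.9 = 0.5878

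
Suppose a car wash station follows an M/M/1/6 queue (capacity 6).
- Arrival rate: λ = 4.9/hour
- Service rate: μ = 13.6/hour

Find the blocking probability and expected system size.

ρ = λ/μ = 4.9/13.6 = 0.36029
P₀ = (1-ρ)/(1-ρ^(K+1)) = (1-0.36029)/(1-0.36029^7) = 0.6397/0.9992 = 0.6402
P_K = P₀×ρ^K = 0.6402 × 0.36029^6 = 0.6402 × 0.002187 = 0.001400
Blocking probability P_6 = 0.001400 (0.14%)
L = ρ[1 - (K+1)ρ^K + Kρ^(K+1)] / [(1-ρ)(1-ρ^(K+1))]
L = 0.36029 × (1 - 7×0.002187 + 6×0.0007881) / ((1 - 0.36029) × (1 - 0.0007881)) = 0.5577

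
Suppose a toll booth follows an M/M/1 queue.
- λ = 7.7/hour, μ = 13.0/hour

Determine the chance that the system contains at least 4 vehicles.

ρ = λ/μ = 7.7/13.0 = 0.5923
P(N ≥ n) = ρⁿ
P(N ≥ 4) = 0.5923^4
P(N ≥ 4) = 0.1231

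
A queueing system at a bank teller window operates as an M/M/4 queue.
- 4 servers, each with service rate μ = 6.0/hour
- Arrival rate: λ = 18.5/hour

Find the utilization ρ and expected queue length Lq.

Traffic intensity: ρ = λ/(cμ) = 18.5/(4×6.0) = 0.7708
Since ρ = 0.7708 < 1, system is stable.
Offered load a = λ/μ = cρ = 18.5/6.0 = 3.0833
P₀ = [ Σₙ₌₀^3 aⁿ/n! + a^4/(4!(1-ρ)) ]⁻¹
Σ = a^0/0! + a^1/1! + a^2/2! + a^3/3! = 1.0000 + 3.0833 + 4.7535 + 4.8855 = 13.7223
a^4/(4!(1-ρ)) = 90.3820/(24 × 0.229167) = 16.4331
P₀ = 1/(13.7223 + 16.4331) = 0.03316
Lq = P₀·a^4·ρ / (4!(1-ρ)²) = 0.033162 × 90.3820 × 0.77083 / (24 × 0.052517) = 1.8330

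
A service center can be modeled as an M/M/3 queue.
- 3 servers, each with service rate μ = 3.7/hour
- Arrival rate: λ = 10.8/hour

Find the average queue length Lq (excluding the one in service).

Traffic intensity: ρ = λ/(cμ) = 10.8/(3×3.7) = 0.9730
Since ρ = 0.9730 < 1, system is stable.
Offered load a = λ/μ = cρ = 10.8/3.7 = 2.9189
P₀ = [ Σₙ₌₀^2 aⁿ/n! + a^3/(3!(1-ρ)) ]⁻¹
Σ = a^0/0! + a^1/1! + a^2/2! = 1.00000 + 2.91892 + 4.26004 = 8.1790
a^3/(3!(1-ρ)) = 24.86945/(6 × 0.02702703) = 153.3616
P₀ = 1/(8.1790 + 153.3616) = 0.006190
Lq = P₀·a^3·ρ / (3!(1-ρ)²) = 0.00619040 × 24.8694 × 0.972973 / (6 × 0.000730460) = 34.1773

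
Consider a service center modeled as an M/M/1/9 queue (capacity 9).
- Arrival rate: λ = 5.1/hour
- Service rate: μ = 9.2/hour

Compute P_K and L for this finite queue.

ρ = λ/μ = 5.1/9.2 = 0.55435
P₀ = (1-ρ)/(1-ρ^(K+1)) = (1-0.55435)/(1-0.55435^10) = 0.44565/0.99726 = 0.4469
P_K = P₀×ρ^K = 0.4469 × 0.55435^9 = 0.4469 × 0.004944 = 0.002209
Blocking probability P_9 = 0.002209 (0.22%)
L = ρ[1 - (K+1)ρ^K + Kρ^(K+1)] / [(1-ρ)(1-ρ^(K+1))]
L = 0.55435 × (1 - 10×0.004944 + 9×0.002741) / ((1 - 0.55435) × (1 - 0.002741)) = 1.2164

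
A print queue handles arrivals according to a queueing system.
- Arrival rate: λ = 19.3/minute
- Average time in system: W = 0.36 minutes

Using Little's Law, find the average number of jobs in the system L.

Little's Law: L = λW
L = 19.3 × 0.36 = 6.9480 jobs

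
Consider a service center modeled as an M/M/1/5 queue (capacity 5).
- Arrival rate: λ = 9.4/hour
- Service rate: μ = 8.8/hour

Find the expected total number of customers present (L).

ρ = λ/μ = 9.4/8.8 = 1.0682
P₀ = (1-ρ)/(1-ρ^(K+1)) = (1-1.0682)/(1-1.0682^6) = -0.06820/-0.4856 = 0.1404
P_K = P₀×ρ^K = 0.1404 × 1.0682^5 = 0.1404 × 1.3908 = 0.1953
L = ρ[1 - (K+1)ρ^K + Kρ^(K+1)] / [(1-ρ)(1-ρ^(K+1))]
L = 1.0682 × (1 - 6×1.390794 + 5×1.485646) / ((1 - 1.0682) × (1 - 1.485646)) = 2.6919 customers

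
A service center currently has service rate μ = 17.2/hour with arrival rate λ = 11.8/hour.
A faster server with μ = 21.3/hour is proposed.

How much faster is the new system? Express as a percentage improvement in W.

System 1: ρ₁ = 11.8/17.2 = 0.6860, W₁ = 1/(17.2-11.8) = 0.18519
System 2: ρ₂ = 11.8/21.3 = 0.5540, W₂ = 1/(21.3-11.8) = 0.10526
Improvement: (W₁-W₂)/W₁ = (0.18519-0.10526)/0.18519 = 43.16%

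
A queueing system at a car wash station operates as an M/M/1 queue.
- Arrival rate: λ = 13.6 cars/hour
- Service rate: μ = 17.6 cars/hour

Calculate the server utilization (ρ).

Server utilization: ρ = λ/μ
ρ = 13.6/17.6 = 0.7727
The server is busy 77.27% of the time.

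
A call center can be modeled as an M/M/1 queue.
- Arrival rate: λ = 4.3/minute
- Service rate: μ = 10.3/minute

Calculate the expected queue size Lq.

ρ = λ/μ = 4.3/10.3 = 0.4175
For M/M/1: Lq = λ²/(μ(μ-λ))
Lq = 18.49/(10.3 × 6.00)
Lq = 0.2992 calls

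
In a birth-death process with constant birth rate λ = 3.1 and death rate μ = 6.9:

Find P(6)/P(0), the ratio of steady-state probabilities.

For constant rates: P(n)/P(0) = (λ/μ)^n
P(6)/P(0) = (3.1/6.9)^6 = 0.44928^6 = 0.008224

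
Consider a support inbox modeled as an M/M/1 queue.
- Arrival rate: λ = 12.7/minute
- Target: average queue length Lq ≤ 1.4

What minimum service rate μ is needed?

For M/M/1: Lq = λ²/(μ(μ-λ))
Need Lq ≤ 1.4, i.e. μ(μ-λ) ≥ λ²/1.4
μ² - 12.7μ - 161.29/1.4 ≥ 0  →  μ² - 12.7μ - 115.20714 ≥ 0
Quadratic formula (positive root): μ = [λ + √(λ² + 4×115.20714)]/2
Discriminant: 161.29 + 4×115.20714 = 622.1186, √622.1186 = 24.942305
μ ≥ (12.7 + 24.942305)/2 = 18.8212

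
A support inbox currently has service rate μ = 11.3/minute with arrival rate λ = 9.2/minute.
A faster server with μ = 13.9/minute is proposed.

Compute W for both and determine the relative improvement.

System 1: ρ₁ = 9.2/11.3 = 0.8142, W₁ = 1/(11.3-9.2) = 0.47619
System 2: ρ₂ = 9.2/13.9 = 0.6619, W₂ = 1/(13.9-9.2) = 0.21277
Improvement: (W₁-W₂)/W₁ = (0.47619-0.21277)/0.47619 = 55.32%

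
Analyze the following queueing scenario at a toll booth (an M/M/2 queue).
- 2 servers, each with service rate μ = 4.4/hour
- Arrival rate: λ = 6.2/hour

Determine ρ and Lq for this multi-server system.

Traffic intensity: ρ = λ/(cμ) = 6.2/(2×4.4) = 0.7045
Since ρ = 0.7045 < 1, system is stable.
Offered load a = λ/μ = cρ = 6.2/4.4 = 1.4091
P₀ = [ Σₙ₌₀^1 aⁿ/n! + a^2/(2!(1-ρ)) ]⁻¹
Σ = a^0/0! + a^1/1! = 1.0000 + 1.4091 = 2.4091
a^2/(2!(1-ρ)) = 1.9855/(2 × 0.29545) = 3.3601
P₀ = 1/(2.4091 + 3.3601) = 0.1733
Lq = P₀·a^2·ρ / (2!(1-ρ)²) = 0.173333 × 1.98554 × 0.704545 / (2 × 0.0872934) = 1.3889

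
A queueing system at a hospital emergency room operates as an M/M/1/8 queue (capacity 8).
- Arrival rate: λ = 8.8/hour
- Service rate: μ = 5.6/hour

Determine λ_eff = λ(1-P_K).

ρ = λ/μ = 8.8/5.6 = 1.57143
P₀ = (1-ρ)/(1-ρ^(K+1)) = (1-1.57143)/(1-1.57143^9) = -0.57143/-57.4326 = 0.009950
P_K = P₀×ρ^K = 0.009950 × 1.57143^8 = 0.009950 × 37.1844 = 0.3700
λ_eff = λ(1-P_K) = 8.8 × (1 - 0.36997) = 8.8 × 0.63003 = 5.5443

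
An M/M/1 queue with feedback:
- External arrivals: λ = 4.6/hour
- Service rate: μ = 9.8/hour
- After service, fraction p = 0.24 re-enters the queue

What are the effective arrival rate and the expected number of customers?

Effective arrival rate: λ_eff = λ/(1-p) = 4.6/(1-0.24) = 4.6/0.76 = 6.05263
ρ = λ_eff/μ = 6.05263/9.8 = 0.61762
L = ρ/(1-ρ) = 0.61762/(1-0.61762) = 1.6152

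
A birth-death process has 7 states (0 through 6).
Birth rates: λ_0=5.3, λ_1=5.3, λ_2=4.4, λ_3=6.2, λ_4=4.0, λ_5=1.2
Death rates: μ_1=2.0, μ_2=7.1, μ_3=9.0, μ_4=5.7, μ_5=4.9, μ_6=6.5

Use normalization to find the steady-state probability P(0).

Ratios P(n)/P(0) = (λ₀···λₙ₋₁)/(μ₁···μₙ):
P(1)/P(0) = (5.3)/(2.0) = 2.6500
P(2)/P(0) = (5.3×5.3)/(2.0×7.1) = 1.9782
P(3)/P(0) = (5.3×5.3×4.4)/(2.0×7.1×9.0) = 0.96710
P(4)/P(0) = (5.3×5.3×4.4×6.2)/(2.0×7.1×9.0×5.7) = 1.0519
P(5)/P(0) = (5.3×5.3×4.4×6.2×4.0)/(2.0×7.1×9.0×5.7×4.9) = 0.85873
P(6)/P(0) = (5.3×5.3×4.4×6.2×4.0×1.2)/(2.0×7.1×9.0×5.7×4.9×6.5) = 0.15853

Normalization: ∑ P(n) = 1
P(0) × (1.0000 + 2.6500 + 1.9782 + 0.96710 + 1.0519 + 0.85873 + 0.15853) = 1
P(0) × 8.6645 = 1
P(0) = 1/8.6645 = 0.1154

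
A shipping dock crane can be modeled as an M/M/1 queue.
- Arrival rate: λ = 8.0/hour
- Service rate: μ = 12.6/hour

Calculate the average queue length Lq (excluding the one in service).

ρ = λ/μ = 8.0/12.6 = 0.6349
For M/M/1: Lq = λ²/(μ(μ-λ))
Lq = 64.00/(12.6 × 4.60)
Lq = 1.1042 containers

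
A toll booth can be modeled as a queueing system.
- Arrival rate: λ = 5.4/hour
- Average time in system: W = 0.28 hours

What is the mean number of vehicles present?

Little's Law: L = λW
L = 5.4 × 0.28 = 1.5120 vehicles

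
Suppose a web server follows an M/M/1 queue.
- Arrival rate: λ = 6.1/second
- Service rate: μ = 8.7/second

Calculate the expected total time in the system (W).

First, compute utilization: ρ = λ/μ = 6.1/8.7 = 0.7011
For M/M/1: W = 1/(μ-λ)
W = 1/(8.7-6.1) = 1/2.60
W = 0.3846 seconds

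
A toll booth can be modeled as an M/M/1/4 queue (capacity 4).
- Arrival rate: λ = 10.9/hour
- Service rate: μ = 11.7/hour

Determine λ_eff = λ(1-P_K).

ρ = λ/μ = 10.9/11.7 = 0.931624
P₀ = (1-ρ)/(1-ρ^(K+1)) = (1-0.931624)/(1-0.931624^5) = 0.06838/0.2982 = 0.2293
P_K = P₀×ρ^K = 0.2293 × 0.931624^4 = 0.2293 × 0.7533 = 0.1727
λ_eff = λ(1-P_K) = 10.9 × (1 - 0.17272) = 10.9 × 0.82728 = 9.0174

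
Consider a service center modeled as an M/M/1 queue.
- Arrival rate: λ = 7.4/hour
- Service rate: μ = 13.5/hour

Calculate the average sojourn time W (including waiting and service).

First, compute utilization: ρ = λ/μ = 7.4/13.5 = 0.5481
For M/M/1: W = 1/(μ-λ)
W = 1/(13.5-7.4) = 1/6.10
W = 0.1639 hours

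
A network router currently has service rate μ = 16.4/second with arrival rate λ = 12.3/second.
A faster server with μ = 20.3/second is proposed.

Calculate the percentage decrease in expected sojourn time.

System 1: ρ₁ = 12.3/16.4 = 0.7500, W₁ = 1/(16.4-12.3) = 0.2439
System 2: ρ₂ = 12.3/20.3 = 0.6059, W₂ = 1/(20.3-12.3) = 0.1250
Improvement: (W₁-W₂)/W₁ = (0.2439-0.1250)/0.2439 = 48.75%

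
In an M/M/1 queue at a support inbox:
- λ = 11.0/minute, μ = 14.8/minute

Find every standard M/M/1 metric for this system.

Step 1: ρ = λ/μ = 11.0/14.8 = 0.7432
Step 2: L = λ/(μ-λ) = 11.0/3.80 = 2.8947
Step 3: Lq = λ²/(μ(μ-λ)) = 121.00/(14.8×3.80) = 2.1515
Step 4: W = 1/(μ-λ) = 1/3.80 = 0.263158
Step 5: Wq = λ/(μ(μ-λ)) = 11.0/(14.8×3.80) = 0.1956
Step 6: P(0) = 1-ρ = 0.2568
Verify: L = λW = 11.0×0.263158 = 2.8947 ✔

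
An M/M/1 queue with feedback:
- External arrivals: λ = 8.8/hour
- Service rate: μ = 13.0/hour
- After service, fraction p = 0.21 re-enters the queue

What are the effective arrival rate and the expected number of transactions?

Effective arrival rate: λ_eff = λ/(1-p) = 8.8/(1-0.21) = 8.8/0.79 = 11.13924
ρ = λ_eff/μ = 11.13924/13.0 = 0.856865
L = ρ/(1-ρ) = 0.856865/(1-0.856865) = 5.9864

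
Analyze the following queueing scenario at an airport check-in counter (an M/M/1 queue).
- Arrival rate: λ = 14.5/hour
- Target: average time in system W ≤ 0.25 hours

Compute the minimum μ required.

For M/M/1: W = 1/(μ-λ)
Need W ≤ 0.25, so 1/(μ-λ) ≤ 0.25
μ - λ ≥ 1/0.25 = 4.0000
μ ≥ 14.5 + 4.0000 = 18.5000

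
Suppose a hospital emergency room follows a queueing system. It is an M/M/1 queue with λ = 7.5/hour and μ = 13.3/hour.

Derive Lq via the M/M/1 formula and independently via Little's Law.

Method 1 (direct): Lq = λ²/(μ(μ-λ)) = 56.25/(13.3 × 5.80) = 0.7292

Method 2 (Little's Law):
W = 1/(μ-λ) = 1/5.80 = 0.172414
Wq = W - 1/μ = 0.172414 - 0.0751880 = 0.09723
Lq = λWq = 7.5 × 0.09723 = 0.7292 ✔ (matches Method 1)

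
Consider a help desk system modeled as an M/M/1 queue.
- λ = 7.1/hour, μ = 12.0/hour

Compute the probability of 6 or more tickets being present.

ρ = λ/μ = 7.1/12.0 = 0.59167
P(N ≥ n) = ρⁿ
P(N ≥ 6) = 0.59167^6
P(N ≥ 6) = 0.04290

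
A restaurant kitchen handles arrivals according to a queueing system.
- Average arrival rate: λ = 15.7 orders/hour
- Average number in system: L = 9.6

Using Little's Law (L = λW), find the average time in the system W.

Little's Law: L = λW, so W = L/λ
W = 9.6/15.7 = 0.6115 hours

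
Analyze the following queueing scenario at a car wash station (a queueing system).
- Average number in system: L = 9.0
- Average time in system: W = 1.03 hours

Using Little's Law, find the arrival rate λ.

Little's Law: L = λW, so λ = L/W
λ = 9.0/1.03 = 8.7379 cars/hour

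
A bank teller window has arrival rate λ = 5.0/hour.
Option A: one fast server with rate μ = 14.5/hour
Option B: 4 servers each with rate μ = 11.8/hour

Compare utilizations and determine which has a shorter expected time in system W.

Option A: single server μ = 14.5 (M/M/1)
  ρ_A = 5.0/14.5 = 0.3448
  W_A = 1/(μ-λ) = 1/(14.5-5.0) = 1/9.50 = 0.1053

Option B: 4 servers μ = 11.8 (M/M/4)
  ρ_B = λ/(cμ) = 5.0/(4×11.8) = 0.1059
  Offered load a = λ/μ = cρ = 5.0/11.8 = 0.4237
  P₀ = [ Σₙ₌₀^3 aⁿ/n! + a^4/(4!(1-ρ)) ]⁻¹
  Σ = a^0/0! + a^1/1! + a^2/2! + a^3/3! = 1.0000 + 0.4237 + 0.08977 + 0.01268 = 1.5262
  a^4/(4!(1-ρ)) = 0.03224/(24 × 0.8941) = 0.001502
  P₀ = 1/(1.5262 + 0.001502) = 0.6546
  Lq = P₀·a^4·ρ / (4!(1-ρ)²) = 0.6546 × 0.03224 × 0.1059 / (24 × 0.7994) = 0.0001165
  Wq_B = Lq/λ = 0.0001165/5.0 = 0.00002330
  W_B = Wq_B + 1/μ = 0.00002330 + 0.08475 = 0.08477

Since W_B = 0.08477 < W_A = 0.1053, Option B (multiple servers) has the shorter time in system.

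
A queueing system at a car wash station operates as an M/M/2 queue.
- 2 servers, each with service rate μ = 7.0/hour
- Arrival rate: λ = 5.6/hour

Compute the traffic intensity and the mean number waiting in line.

Traffic intensity: ρ = λ/(cμ) = 5.6/(2×7.0) = 0.4000
Since ρ = 0.4000 < 1, system is stable.
Offered load a = λ/μ = cρ = 5.6/7.0 = 0.8000
P₀ = [ Σₙ₌₀^1 aⁿ/n! + a^2/(2!(1-ρ)) ]⁻¹
Σ = a^0/0! + a^1/1! = 1.0000 + 0.8000 = 1.8000
a^2/(2!(1-ρ)) = 0.6400/(2 × 0.6000) = 0.5333
P₀ = 1/(1.8000 + 0.5333) = 0.4286
Lq = P₀·a^2·ρ / (2!(1-ρ)²) = 0.4286 × 0.6400 × 0.4000 / (2 × 0.3600) = 0.1524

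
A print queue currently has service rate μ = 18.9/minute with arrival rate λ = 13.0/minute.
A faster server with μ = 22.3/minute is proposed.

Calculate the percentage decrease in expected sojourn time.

System 1: ρ₁ = 13.0/18.9 = 0.6878, W₁ = 1/(18.9-13.0) = 0.16949
System 2: ρ₂ = 13.0/22.3 = 0.5830, W₂ = 1/(22.3-13.0) = 0.10753
Improvement: (W₁-W₂)/W₁ = (0.16949-0.10753)/0.16949 = 36.56%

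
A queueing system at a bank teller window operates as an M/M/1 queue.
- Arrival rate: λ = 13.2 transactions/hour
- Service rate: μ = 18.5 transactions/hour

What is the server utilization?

Server utilization: ρ = λ/μ
ρ = 13.2/18.5 = 0.7135
The server is busy 71.35% of the time.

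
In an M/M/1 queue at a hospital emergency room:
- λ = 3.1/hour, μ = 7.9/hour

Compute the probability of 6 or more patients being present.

ρ = λ/μ = 3.1/7.9 = 0.3924
P(N ≥ n) = ρⁿ
P(N ≥ 6) = 0.3924^6
P(N ≥ 6) = 0.003651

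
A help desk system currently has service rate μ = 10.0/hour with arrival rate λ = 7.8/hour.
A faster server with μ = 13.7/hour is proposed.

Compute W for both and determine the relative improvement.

System 1: ρ₁ = 7.8/10.0 = 0.7800, W₁ = 1/(10.0-7.8) = 0.4545
System 2: ρ₂ = 7.8/13.7 = 0.5693, W₂ = 1/(13.7-7.8) = 0.1695
Improvement: (W₁-W₂)/W₁ = (0.4545-0.1695)/0.4545 = 62.71%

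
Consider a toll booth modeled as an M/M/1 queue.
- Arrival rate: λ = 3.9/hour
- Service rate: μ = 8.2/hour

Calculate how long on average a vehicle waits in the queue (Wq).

First, compute utilization: ρ = λ/μ = 3.9/8.2 = 0.4756
For M/M/1: Wq = λ/(μ(μ-λ))
Wq = 3.9/(8.2 × (8.2-3.9))
Wq = 3.9/(8.2 × 4.30)
Wq = 0.1106 hours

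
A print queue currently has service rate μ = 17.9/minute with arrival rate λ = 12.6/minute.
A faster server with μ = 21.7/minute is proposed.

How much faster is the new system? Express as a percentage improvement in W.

System 1: ρ₁ = 12.6/17.9 = 0.7039, W₁ = 1/(17.9-12.6) = 0.1887
System 2: ρ₂ = 12.6/21.7 = 0.5806, W₂ = 1/(21.7-12.6) = 0.1099
Improvement: (W₁-W₂)/W₁ = (0.1887-0.1099)/0.1887 = 41.76%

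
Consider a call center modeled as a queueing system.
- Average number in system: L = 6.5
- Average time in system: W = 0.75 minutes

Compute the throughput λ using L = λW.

Little's Law: L = λW, so λ = L/W
λ = 6.5/0.75 = 8.6667 calls/minute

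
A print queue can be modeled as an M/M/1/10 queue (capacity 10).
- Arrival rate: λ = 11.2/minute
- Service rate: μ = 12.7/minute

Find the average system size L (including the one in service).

ρ = λ/μ = 11.2/12.7 = 0.88189
P₀ = (1-ρ)/(1-ρ^(K+1)) = (1-0.88189)/(1-0.88189^11) = 0.1181/0.7491 = 0.1577
P_K = P₀×ρ^K = 0.1577 × 0.88189^10 = 0.1577 × 0.2845 = 0.04487
L = ρ[1 - (K+1)ρ^K + Kρ^(K+1)] / [(1-ρ)(1-ρ^(K+1))]
L = 0.88189 × (1 - 11×0.2845406 + 10×0.2509335) / ((1 - 0.88189) × (1 - 0.2509335)) = 3.7817 jobs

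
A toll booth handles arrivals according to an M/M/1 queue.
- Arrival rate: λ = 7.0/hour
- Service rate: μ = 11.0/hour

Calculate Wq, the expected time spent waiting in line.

First, compute utilization: ρ = λ/μ = 7.0/11.0 = 0.6364
For M/M/1: Wq = λ/(μ(μ-λ))
Wq = 7.0/(11.0 × (11.0-7.0))
Wq = 7.0/(11.0 × 4.00)
Wq = 0.1591 hours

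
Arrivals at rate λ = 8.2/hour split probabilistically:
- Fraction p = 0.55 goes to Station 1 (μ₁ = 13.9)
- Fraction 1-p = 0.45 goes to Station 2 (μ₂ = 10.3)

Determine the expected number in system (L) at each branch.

Effective rates: λ₁ = 8.2×0.55 = 4.51, λ₂ = 8.2×0.45 = 3.69
Station 1: ρ₁ = 4.51/13.9 = 0.32446, L₁ = ρ₁/(1-ρ₁) = 0.32446/(1-0.32446) = 0.4803
Station 2: ρ₂ = 3.69/10.3 = 0.35825, L₂ = ρ₂/(1-ρ₂) = 0.35825/(1-0.35825) = 0.5582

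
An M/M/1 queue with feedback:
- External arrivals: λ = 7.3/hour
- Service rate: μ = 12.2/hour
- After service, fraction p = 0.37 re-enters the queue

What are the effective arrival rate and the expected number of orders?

Effective arrival rate: λ_eff = λ/(1-p) = 7.3/(1-0.37) = 7.3/0.63 = 11.5873016
ρ = λ_eff/μ = 11.5873016/12.2 = 0.9497788
L = ρ/(1-ρ) = 0.9497788/(1-0.9497788) = 18.9119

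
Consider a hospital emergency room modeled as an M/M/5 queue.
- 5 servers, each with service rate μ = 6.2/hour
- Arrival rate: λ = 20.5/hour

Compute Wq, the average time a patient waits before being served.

Traffic intensity: ρ = λ/(cμ) = 20.5/(5×6.2) = 0.6613
Since ρ = 0.6613 < 1, system is stable.
Offered load a = λ/μ = cρ = 20.5/6.2 = 3.3065
P₀ = [ Σₙ₌₀^4 aⁿ/n! + a^5/(5!(1-ρ)) ]⁻¹
Σ = a^0/0! + a^1/1! + a^2/2! + a^3/3! + a^4/4! = 1.0000 + 3.3065 + 5.4663 + 6.0247 + 4.9801 = 20.7776
a^5/(5!(1-ρ)) = 395.1945/(120 × 0.33871) = 9.7230
P₀ = 1/(20.7776 + 9.7230) = 0.03279
Lq = P₀·a^5·ρ / (5!(1-ρ)²) = 0.032786 × 395.1945 × 0.66129 / (120 × 0.11472) = 0.6224
Wq = Lq/λ = 0.6224/20.5 = 0.03036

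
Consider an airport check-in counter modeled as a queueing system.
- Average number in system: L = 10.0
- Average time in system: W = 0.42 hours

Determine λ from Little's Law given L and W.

Little's Law: L = λW, so λ = L/W
λ = 10.0/0.42 = 23.8095 passengers/hour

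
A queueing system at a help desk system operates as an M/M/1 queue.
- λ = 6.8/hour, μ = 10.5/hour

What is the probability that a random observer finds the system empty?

ρ = λ/μ = 6.8/10.5 = 0.6476
P(0) = 1 - ρ = 1 - 0.6476 = 0.3524
The server is idle 35.24% of the time.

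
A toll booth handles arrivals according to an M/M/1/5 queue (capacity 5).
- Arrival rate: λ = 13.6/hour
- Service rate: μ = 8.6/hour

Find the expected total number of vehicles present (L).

ρ = λ/μ = 13.6/8.6 = 1.5814
P₀ = (1-ρ)/(1-ρ^(K+1)) = (1-1.5814)/(1-1.5814^6) = -0.5814/-14.6405 = 0.03971
P_K = P₀×ρ^K = 0.039712 × 1.5814^5 = 0.039712 × 9.8903 = 0.3928
L = ρ[1 - (K+1)ρ^K + Kρ^(K+1)] / [(1-ρ)(1-ρ^(K+1))]
L = 1.5814 × (1 - 6×9.8903 + 5×15.6405) / ((1 - 1.5814) × (1 - 15.6405)) = 3.6898 vehicles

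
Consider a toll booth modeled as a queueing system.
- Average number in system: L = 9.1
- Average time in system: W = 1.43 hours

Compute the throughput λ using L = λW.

Little's Law: L = λW, so λ = L/W
λ = 9.1/1.43 = 6.3636 vehicles/hour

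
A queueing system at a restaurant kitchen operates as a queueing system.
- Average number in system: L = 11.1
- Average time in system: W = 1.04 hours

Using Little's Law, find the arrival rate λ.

Little's Law: L = λW, so λ = L/W
λ = 11.1/1.04 = 10.6731 orders/hour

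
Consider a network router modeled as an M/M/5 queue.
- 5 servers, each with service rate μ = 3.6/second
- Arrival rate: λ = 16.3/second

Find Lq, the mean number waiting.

Traffic intensity: ρ = λ/(cμ) = 16.3/(5×3.6) = 0.9056
Since ρ = 0.9056 < 1, system is stable.
Offered load a = λ/μ = cρ = 16.3/3.6 = 4.5278
P₀ = [ Σₙ₌₀^4 aⁿ/n! + a^5/(5!(1-ρ)) ]⁻¹
Σ = a^0/0! + a^1/1! + a^2/2! + a^3/3! + a^4/4! = 1.0000 + 4.5278 + 10.2504 + 15.4705 + 17.5117 = 48.7604
a^5/(5!(1-ρ)) = 1902.9419/(120 × 0.09444444) = 167.9066
P₀ = 1/(48.7604 + 167.9066) = 0.004615
Lq = P₀·a^5·ρ / (5!(1-ρ)²) = 0.00461538 × 1902.9419 × 0.905556 / (120 × 0.00891975) = 7.4304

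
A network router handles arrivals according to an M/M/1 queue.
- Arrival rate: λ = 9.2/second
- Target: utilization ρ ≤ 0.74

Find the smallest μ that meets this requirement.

ρ = λ/μ, so μ = λ/ρ
μ ≥ 9.2/0.74 = 12.4324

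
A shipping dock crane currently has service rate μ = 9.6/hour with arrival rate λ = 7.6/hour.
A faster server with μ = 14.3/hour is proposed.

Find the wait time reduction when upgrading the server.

System 1: ρ₁ = 7.6/9.6 = 0.7917, W₁ = 1/(9.6-7.6) = 0.50000
System 2: ρ₂ = 7.6/14.3 = 0.5315, W₂ = 1/(14.3-7.6) = 0.14925
Improvement: (W₁-W₂)/W₁ = (0.50000-0.14925)/0.50000 = 70.15%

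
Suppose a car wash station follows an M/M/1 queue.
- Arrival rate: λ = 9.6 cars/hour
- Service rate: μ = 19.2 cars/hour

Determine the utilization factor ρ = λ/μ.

Server utilization: ρ = λ/μ
ρ = 9.6/19.2 = 0.5000
The server is busy 50.00% of the time.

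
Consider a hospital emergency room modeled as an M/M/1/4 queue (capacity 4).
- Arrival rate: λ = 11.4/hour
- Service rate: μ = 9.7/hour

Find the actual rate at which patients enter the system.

ρ = λ/μ = 11.4/9.7 = 1.17526
P₀ = (1-ρ)/(1-ρ^(K+1)) = (1-1.17526)/(1-1.17526^5) = -0.1753/-1.2422 = 0.1411
P_K = P₀×ρ^K = 0.1411 × 1.17526^4 = 0.1411 × 1.9078 = 0.2692
λ_eff = λ(1-P_K) = 11.4 × (1 - 0.269175) = 11.4 × 0.730825 = 8.3314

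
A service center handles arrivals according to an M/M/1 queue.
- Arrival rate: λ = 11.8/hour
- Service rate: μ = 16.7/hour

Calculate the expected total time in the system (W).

First, compute utilization: ρ = λ/μ = 11.8/16.7 = 0.7066
For M/M/1: W = 1/(μ-λ)
W = 1/(16.7-11.8) = 1/4.90
W = 0.2041 hours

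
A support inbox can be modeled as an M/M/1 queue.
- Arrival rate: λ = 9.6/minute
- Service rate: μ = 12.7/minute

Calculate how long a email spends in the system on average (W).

First, compute utilization: ρ = λ/μ = 9.6/12.7 = 0.7559
For M/M/1: W = 1/(μ-λ)
W = 1/(12.7-9.6) = 1/3.10
W = 0.3226 minutes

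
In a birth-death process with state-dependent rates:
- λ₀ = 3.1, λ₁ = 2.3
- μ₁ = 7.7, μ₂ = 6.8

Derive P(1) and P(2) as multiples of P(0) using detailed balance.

Balance equations:
State 0: λ₀P₀ = μ₁P₁ → P₁ = (λ₀/μ₁)P₀ = (3.1/7.7)P₀ = 0.4026P₀
State 1: P₂ = (λ₀λ₁)/(μ₁μ₂)P₀ = (3.1×2.3)/(7.7×6.8)P₀ = 0.1362P₀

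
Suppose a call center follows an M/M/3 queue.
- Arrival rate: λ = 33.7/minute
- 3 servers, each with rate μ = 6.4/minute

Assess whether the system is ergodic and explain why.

Stability requires ρ = λ/(cμ) < 1
ρ = 33.7/(3 × 6.4) = 33.7/19.20 = 1.7552
Since 1.7552 ≥ 1, the system is UNSTABLE.
Need c > λ/μ = 33.7/6.4 = 5.27.
Minimum servers needed: c = 6.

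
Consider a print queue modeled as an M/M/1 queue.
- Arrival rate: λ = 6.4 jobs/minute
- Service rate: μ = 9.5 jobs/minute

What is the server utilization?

Server utilization: ρ = λ/μ
ρ = 6.4/9.5 = 0.6737
The server is busy 67.37% of the time.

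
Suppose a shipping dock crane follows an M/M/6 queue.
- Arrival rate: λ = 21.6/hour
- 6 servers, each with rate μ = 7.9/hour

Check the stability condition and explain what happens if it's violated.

Stability requires ρ = λ/(cμ) < 1
ρ = 21.6/(6 × 7.9) = 21.6/47.40 = 0.4557
Since 0.4557 < 1, the system is STABLE.
The servers are busy 45.57% of the time.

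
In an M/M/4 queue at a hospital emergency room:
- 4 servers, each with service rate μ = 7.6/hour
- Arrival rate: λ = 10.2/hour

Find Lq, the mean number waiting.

Traffic intensity: ρ = λ/(cμ) = 10.2/(4×7.6) = 0.3355
Since ρ = 0.3355 < 1, system is stable.
Offered load a = λ/μ = cρ = 10.2/7.6 = 1.3421
P₀ = [ Σₙ₌₀^3 aⁿ/n! + a^4/(4!(1-ρ)) ]⁻¹
Σ = a^0/0! + a^1/1! + a^2/2! + a^3/3! = 1.0000 + 1.3421 + 0.9006 + 0.4029 = 3.6456
a^4/(4!(1-ρ)) = 3.2445/(24 × 0.6645) = 0.2034
P₀ = 1/(3.6456 + 0.2034) = 0.2598
Lq = P₀·a^4·ρ / (4!(1-ρ)²) = 0.2598 × 3.2445 × 0.3355 / (24 × 0.4415) = 0.02669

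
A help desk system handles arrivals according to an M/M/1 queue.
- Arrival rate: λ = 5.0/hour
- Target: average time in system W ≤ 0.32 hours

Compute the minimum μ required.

For M/M/1: W = 1/(μ-λ)
Need W ≤ 0.32, so 1/(μ-λ) ≤ 0.32
μ - λ ≥ 1/0.32 = 3.1250
μ ≥ 5.0 + 3.1250 = 8.1250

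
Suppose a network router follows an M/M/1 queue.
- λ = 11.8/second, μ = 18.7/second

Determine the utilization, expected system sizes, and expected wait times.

Step 1: ρ = λ/μ = 11.8/18.7 = 0.6310
Step 2: L = λ/(μ-λ) = 11.8/6.90 = 1.7101
Step 3: Lq = λ²/(μ(μ-λ)) = 139.24/(18.7×6.90) = 1.0791
Step 4: W = 1/(μ-λ) = 1/6.90 = 0.1449275
Step 5: Wq = λ/(μ(μ-λ)) = 11.8/(18.7×6.90) = 0.09145
Step 6: P(0) = 1-ρ = 0.3690
Verify: L = λW = 11.8×0.1449275 = 1.7101 ✔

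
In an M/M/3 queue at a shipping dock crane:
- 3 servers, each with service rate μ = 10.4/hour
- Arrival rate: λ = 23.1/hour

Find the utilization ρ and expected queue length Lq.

Traffic intensity: ρ = λ/(cμ) = 23.1/(3×10.4) = 0.7404
Since ρ = 0.7404 < 1, system is stable.
Offered load a = λ/μ = cρ = 23.1/10.4 = 2.2212
P₀ = [ Σₙ₌₀^2 aⁿ/n! + a^3/(3!(1-ρ)) ]⁻¹
Σ = a^0/0! + a^1/1! + a^2/2! = 1.00000 + 2.22115 + 2.46676 = 5.6879
a^3/(3!(1-ρ)) = 10.9581/(6 × 0.259615) = 7.0348
P₀ = 1/(5.6879 + 7.0348) = 0.07860
Lq = P₀·a^3·ρ / (3!(1-ρ)²) = 0.07860 × 10.9581 × 0.7404 / (6 × 0.06740) = 1.5769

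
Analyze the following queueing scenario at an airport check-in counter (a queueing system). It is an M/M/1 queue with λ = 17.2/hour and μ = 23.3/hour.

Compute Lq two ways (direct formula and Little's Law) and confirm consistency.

Method 1 (direct): Lq = λ²/(μ(μ-λ)) = 295.84/(23.3 × 6.10) = 2.0815

Method 2 (Little's Law):
W = 1/(μ-λ) = 1/6.10 = 0.163934
Wq = W - 1/μ = 0.163934 - 0.0429185 = 0.12102
Lq = λWq = 17.2 × 0.12102 = 2.0815 ✔ (matches Method 1)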